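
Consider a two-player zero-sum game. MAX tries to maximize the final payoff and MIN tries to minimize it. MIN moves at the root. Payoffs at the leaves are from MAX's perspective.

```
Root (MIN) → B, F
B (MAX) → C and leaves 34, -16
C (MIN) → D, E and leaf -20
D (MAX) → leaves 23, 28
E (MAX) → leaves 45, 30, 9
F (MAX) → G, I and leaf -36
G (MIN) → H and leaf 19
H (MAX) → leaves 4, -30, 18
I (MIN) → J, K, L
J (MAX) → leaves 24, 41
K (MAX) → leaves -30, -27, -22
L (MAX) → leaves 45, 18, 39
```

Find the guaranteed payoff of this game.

18

D (MAX): max(23, 28) = 28
E (MAX): max(45, 30, 9) = 45
C (MIN): min(28, 45, -20) = -20
B (MAX): max(-20, 34, -16) = 34
H (MAX): max(4, -30, 18) = 18
G (MIN): min(18, 19) = 18
J (MAX): max(24, 41) = 41
K (MAX): max(-30, -27, -22) = -22
L (MAX): max(45, 18, 39) = 45
I (MIN): min(41, -22, 45) = -22
F (MAX): max(18, -22, -36) = 18
Root (MIN): min(34, 18) = 18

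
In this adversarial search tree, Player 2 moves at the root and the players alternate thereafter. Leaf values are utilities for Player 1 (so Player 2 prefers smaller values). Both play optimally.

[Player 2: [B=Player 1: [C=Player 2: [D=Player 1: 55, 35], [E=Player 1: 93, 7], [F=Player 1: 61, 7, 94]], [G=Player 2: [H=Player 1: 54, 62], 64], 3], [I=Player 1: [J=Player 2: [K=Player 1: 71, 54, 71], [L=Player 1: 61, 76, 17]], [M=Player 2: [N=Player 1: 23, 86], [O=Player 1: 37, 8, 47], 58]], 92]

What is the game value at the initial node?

D (Player 1): max(55, 35) = 55
E (Player 1): max(93, 7) = 93
F (Player 1): max(61, 7, 94) = 94
C (Player 2): min(55, 93, 94) = 55
H (Player 1): max(54, 62) = 62
G (Player 2): min(62, 64) = 62
B (Player 1): max(55, 62, 3) = 62
K (Player 1): max(71, 54, 71) = 71
L (Player 1): max(61, 76, 17) = 76
J (Player 2): min(71, 76) = 71
N (Player 1): max(23, 86) = 86
O (Player 1): max(37, 8, 47) = 47
M (Player 2): min(86, 47, 58) = 47
I (Player 1): max(71, 47) = 71
Root (Player 2): min(62, 71, 92) = 62

62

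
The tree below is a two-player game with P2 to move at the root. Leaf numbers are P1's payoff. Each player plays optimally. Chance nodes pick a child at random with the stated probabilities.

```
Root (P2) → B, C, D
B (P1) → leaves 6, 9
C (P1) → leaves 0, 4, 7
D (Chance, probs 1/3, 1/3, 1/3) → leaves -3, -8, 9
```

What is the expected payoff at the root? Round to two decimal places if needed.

-0.67

B (P1): max(6, 9) = 9
C (P1): max(0, 4, 7) = 7
D (Chance): 1/3·-3 + 1/3·-8 + 1/3·9 = -0.67
Root (P2): min(9, 7, -0.67) = -0.67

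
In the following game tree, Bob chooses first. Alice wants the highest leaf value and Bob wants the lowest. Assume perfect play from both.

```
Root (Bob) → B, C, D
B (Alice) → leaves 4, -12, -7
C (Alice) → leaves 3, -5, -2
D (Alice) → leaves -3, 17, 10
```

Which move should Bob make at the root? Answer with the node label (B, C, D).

C

B (Alice): max(4, -12, -7) = 4
C (Alice): max(3, -5, -2) = 3
D (Alice): max(-3, 17, 10) = 17
Root (Bob): min(4, 3, 17) = 3
Bob picks the child with the lowest value: C (value 3).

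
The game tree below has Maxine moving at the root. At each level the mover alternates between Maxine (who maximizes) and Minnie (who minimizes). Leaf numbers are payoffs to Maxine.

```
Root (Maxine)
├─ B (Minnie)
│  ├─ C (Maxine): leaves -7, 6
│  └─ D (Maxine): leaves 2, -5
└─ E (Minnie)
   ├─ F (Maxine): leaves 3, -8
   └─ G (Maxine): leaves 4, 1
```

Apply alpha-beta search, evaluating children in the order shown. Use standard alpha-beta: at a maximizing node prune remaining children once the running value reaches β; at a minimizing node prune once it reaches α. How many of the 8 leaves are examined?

7

C [α=-∞,β=+∞]: v=6
D [α=-∞,β=6]: v=2
B [α=-∞,β=+∞]: v=2
F [α=2,β=+∞]: v=3
G [α=2,β=3]: v=4 after child 1 ≥ β → β-cutoff, skip 1
E [α=2,β=+∞]: v=3
Root [α=-∞,β=+∞]: v=3
Leaves evaluated: 7 of 8.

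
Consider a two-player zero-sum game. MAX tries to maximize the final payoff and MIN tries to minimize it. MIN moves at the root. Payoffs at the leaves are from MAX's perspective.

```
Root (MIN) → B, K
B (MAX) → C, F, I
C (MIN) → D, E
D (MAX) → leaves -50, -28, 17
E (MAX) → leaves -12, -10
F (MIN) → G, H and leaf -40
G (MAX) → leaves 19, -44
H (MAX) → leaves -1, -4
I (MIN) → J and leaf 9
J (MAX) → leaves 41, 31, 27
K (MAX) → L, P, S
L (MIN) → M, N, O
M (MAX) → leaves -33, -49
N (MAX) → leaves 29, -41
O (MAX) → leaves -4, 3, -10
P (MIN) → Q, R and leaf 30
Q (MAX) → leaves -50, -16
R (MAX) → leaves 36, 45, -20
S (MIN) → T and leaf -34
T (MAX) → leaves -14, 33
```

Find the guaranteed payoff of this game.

-16

D (MAX): max(-50, -28, 17) = 17
E (MAX): max(-12, -10) = -10
C (MIN): min(17, -10) = -10
G (MAX): max(19, -44) = 19
H (MAX): max(-1, -4) = -1
F (MIN): min(19, -1, -40) = -40
J (MAX): max(41, 31, 27) = 41
I (MIN): min(41, 9) = 9
B (MAX): max(-10, -40, 9) = 9
M (MAX): max(-33, -49) = -33
N (MAX): max(29, -41) = 29
O (MAX): max(-4, 3, -10) = 3
L (MIN): min(-33, 29, 3) = -33
Q (MAX): max(-50, -16) = -16
R (MAX): max(36, 45, -20) = 45
P (MIN): min(-16, 45, 30) = -16
T (MAX): max(-14, 33) = 33
S (MIN): min(33, -34) = -34
K (MAX): max(-33, -16, -34) = -16
Root (MIN): min(9, -16) = -16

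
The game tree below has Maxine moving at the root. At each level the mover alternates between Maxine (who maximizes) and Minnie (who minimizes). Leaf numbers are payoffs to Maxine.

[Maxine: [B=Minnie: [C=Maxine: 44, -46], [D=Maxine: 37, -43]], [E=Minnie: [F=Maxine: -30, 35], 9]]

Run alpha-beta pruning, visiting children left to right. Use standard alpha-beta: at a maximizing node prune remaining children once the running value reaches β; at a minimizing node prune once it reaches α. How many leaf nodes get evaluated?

C [α=-∞,β=+∞]: v=44
D [α=-∞,β=44]: v=37
B [α=-∞,β=+∞]: v=37
F [α=37,β=+∞]: v=35
E [α=37,β=+∞]: v=35 after child 1 ≤ α → α-cutoff, skip 1
Root [α=-∞,β=+∞]: v=37
Leaves evaluated: 6 of 7.

6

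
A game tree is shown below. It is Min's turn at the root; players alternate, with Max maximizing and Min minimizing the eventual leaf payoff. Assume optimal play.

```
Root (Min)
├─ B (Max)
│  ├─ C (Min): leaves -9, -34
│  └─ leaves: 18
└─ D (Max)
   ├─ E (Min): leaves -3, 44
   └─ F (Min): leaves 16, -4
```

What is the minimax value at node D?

E: min(-3, 44) = -3
F: min(16, -4) = -4
D: max(-3, -4) = -3

-3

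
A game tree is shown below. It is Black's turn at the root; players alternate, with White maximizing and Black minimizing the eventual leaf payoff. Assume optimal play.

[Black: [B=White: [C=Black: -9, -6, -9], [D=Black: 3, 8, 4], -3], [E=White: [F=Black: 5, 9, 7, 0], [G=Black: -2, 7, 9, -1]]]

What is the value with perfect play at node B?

C: min(-9, -6, -9) = -9
D: min(3, 8, 4) = 3
B: max(-9, 3, -3) = 3

3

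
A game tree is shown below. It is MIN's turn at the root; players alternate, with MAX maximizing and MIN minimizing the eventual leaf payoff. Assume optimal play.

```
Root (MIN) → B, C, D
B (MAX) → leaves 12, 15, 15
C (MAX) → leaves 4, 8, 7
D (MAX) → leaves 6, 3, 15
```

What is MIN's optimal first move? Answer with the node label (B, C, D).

C

B (MAX): max(12, 15, 15) = 15
C (MAX): max(4, 8, 7) = 8
D (MAX): max(6, 3, 15) = 15
Root (MIN): min(15, 8, 15) = 8
MIN picks the child with the lowest value: C (value 8).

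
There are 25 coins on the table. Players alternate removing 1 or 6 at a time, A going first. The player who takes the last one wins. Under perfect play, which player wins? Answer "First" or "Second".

Mark each pile size as W (mover wins) or L (mover loses):
i:   0  1  2  3  4  5  6  7  8  9 10 11 12 13 14 15 16 17 18 19 20 21 22 23 24 25
     L  W  L  W  L  W  W  L  W  L  W  L  W  W  L  W  L  W  L  W  W  L  W  L  W  L
Position 25 is L, so the second player wins.

Second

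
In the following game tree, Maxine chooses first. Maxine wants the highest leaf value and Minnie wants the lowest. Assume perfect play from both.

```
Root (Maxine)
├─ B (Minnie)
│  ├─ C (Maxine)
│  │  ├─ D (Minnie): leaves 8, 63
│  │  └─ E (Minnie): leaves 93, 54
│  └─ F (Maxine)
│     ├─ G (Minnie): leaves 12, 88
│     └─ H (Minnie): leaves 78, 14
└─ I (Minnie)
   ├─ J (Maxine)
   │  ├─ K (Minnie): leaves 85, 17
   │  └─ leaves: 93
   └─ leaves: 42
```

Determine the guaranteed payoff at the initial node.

42

D (Minnie): min(8, 63) = 8
E (Minnie): min(93, 54) = 54
C (Maxine): max(8, 54) = 54
G (Minnie): min(12, 88) = 12
H (Minnie): min(78, 14) = 14
F (Maxine): max(12, 14) = 14
B (Minnie): min(54, 14) = 14
K (Minnie): min(85, 17) = 17
J (Maxine): max(17, 93) = 93
I (Minnie): min(93, 42) = 42
Root (Maxine): max(14, 42) = 42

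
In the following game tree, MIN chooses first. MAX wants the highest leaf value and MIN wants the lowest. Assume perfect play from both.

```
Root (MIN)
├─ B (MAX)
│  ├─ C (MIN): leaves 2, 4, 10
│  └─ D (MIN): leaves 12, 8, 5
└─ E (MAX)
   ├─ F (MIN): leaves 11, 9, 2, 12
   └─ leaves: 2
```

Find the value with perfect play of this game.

C (MIN): min(2, 4, 10) = 2
D (MIN): min(12, 8, 5) = 5
B (MAX): max(2, 5) = 5
F (MIN): min(11, 9, 2, 12) = 2
E (MAX): max(2, 2) = 2
Root (MIN): min(5, 2) = 2

2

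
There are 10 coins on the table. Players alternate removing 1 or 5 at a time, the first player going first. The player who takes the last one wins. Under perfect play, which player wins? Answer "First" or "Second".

Second

W/L table (W = player to move can force a win):
i:   0  1  2  3  4  5  6  7  8  9 10
     L  W  L  W  L  W  L  W  L  W  L
Position 10 is L, so the second player wins.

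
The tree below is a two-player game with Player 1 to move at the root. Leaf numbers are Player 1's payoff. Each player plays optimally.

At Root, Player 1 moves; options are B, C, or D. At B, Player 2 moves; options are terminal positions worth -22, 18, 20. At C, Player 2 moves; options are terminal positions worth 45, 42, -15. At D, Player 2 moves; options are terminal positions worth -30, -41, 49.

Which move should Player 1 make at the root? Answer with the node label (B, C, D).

C

B (Player 2): min(-22, 18, 20) = -22
C (Player 2): min(45, 42, -15) = -15
D (Player 2): min(-30, -41, 49) = -41
Root (Player 1): max(-22, -15, -41) = -15
Player 1 picks the child with the highest value: C (value -15).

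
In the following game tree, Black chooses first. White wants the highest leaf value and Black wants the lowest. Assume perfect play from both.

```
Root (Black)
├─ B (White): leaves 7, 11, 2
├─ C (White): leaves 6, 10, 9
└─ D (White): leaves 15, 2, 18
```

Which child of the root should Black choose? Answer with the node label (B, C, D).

C

B (White): max(7, 11, 2) = 11
C (White): max(6, 10, 9) = 10
D (White): max(15, 2, 18) = 18
Root (Black): min(11, 10, 18) = 10
Black picks the child with the lowest value: C (value 10).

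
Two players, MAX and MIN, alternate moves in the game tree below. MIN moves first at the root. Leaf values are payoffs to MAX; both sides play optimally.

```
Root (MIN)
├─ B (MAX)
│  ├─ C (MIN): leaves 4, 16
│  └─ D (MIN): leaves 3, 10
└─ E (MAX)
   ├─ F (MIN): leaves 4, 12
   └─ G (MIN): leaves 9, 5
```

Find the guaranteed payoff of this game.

4

C (MIN): min(4, 16) = 4
D (MIN): min(3, 10) = 3
B (MAX): max(4, 3) = 4
F (MIN): min(4, 12) = 4
G (MIN): min(9, 5) = 5
E (MAX): max(4, 5) = 5
Root (MIN): min(4, 5) = 4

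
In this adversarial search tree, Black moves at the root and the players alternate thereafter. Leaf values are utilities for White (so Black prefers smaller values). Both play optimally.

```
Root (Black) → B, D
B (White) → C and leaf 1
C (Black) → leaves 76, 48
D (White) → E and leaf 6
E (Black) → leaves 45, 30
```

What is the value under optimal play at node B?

C: min(76, 48) = 48
B: max(48, 1) = 48

48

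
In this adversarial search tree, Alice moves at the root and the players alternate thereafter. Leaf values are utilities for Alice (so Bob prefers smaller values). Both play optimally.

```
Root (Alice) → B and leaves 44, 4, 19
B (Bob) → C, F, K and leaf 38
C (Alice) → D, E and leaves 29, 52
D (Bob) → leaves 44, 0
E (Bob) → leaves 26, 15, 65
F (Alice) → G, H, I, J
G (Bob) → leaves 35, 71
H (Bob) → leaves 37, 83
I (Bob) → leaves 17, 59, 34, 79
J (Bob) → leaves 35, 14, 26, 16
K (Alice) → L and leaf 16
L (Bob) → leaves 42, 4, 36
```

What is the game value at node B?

16

D: min(44, 0) = 0
E: min(26, 15, 65) = 15
C: max(0, 15, 29, 52) = 52
G: min(35, 71) = 35
H: min(37, 83) = 37
I: min(17, 59, 34, 79) = 17
J: min(35, 14, 26, 16) = 14
F: max(35, 37, 17, 14) = 37
L: min(42, 4, 36) = 4
K: max(4, 16) = 16
B: min(52, 37, 16, 38) = 16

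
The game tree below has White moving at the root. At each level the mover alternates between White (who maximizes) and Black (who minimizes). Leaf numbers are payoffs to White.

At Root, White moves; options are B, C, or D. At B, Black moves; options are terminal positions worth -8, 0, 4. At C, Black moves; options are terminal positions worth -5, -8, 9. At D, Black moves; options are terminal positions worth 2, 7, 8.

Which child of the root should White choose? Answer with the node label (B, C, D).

B (Black): min(-8, 0, 4) = -8
C (Black): min(-5, -8, 9) = -8
D (Black): min(2, 7, 8) = 2
Root (White): max(-8, -8, 2) = 2
White picks the child with the highest value: D (value 2).

D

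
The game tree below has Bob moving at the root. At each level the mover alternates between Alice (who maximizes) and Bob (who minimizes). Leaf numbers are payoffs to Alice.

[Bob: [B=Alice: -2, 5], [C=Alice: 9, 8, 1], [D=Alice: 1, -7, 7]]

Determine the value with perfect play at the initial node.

5

B (Alice): max(-2, 5) = 5
C (Alice): max(9, 8, 1) = 9
D (Alice): max(1, -7, 7) = 7
Root (Bob): min(5, 9, 7) = 5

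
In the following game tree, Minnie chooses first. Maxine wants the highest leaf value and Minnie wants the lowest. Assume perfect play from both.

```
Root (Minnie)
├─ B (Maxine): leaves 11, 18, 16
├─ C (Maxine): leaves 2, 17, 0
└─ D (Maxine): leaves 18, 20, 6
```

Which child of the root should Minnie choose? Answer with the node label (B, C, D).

B (Maxine): max(11, 18, 16) = 18
C (Maxine): max(2, 17, 0) = 17
D (Maxine): max(18, 20, 6) = 20
Root (Minnie): min(18, 17, 20) = 17
Minnie picks the child with the lowest value: C (value 17).

C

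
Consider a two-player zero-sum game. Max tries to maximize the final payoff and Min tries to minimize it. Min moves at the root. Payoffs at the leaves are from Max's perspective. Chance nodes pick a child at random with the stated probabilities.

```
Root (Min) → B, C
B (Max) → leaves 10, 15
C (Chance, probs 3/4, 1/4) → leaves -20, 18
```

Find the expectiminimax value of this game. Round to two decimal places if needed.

B (Max): max(10, 15) = 15
C (Chance): 3/4·-20 + 1/4·18 = -10.5
Root (Min): min(15, -10.5) = -10.5

-10.5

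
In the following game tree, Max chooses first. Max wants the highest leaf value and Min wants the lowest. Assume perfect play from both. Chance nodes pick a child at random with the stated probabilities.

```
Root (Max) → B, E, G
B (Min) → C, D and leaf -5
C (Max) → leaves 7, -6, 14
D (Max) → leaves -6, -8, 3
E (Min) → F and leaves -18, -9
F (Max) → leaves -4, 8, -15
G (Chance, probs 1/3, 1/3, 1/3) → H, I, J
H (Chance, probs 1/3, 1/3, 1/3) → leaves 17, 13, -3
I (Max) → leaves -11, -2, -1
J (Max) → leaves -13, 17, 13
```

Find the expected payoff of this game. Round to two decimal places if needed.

8.33

C (Max): max(7, -6, 14) = 14
D (Max): max(-6, -8, 3) = 3
B (Min): min(14, 3, -5) = -5
F (Max): max(-4, 8, -15) = 8
E (Min): min(8, -18, -9) = -18
H (Chance): 1/3·17 + 1/3·13 + 1/3·-3 = 9
I (Max): max(-11, -2, -1) = -1
J (Max): max(-13, 17, 13) = 17
G (Chance): 1/3·9 + 1/3·-1 + 1/3·17 = 8.33
Root (Max): max(-5, -18, 8.33) = 8.33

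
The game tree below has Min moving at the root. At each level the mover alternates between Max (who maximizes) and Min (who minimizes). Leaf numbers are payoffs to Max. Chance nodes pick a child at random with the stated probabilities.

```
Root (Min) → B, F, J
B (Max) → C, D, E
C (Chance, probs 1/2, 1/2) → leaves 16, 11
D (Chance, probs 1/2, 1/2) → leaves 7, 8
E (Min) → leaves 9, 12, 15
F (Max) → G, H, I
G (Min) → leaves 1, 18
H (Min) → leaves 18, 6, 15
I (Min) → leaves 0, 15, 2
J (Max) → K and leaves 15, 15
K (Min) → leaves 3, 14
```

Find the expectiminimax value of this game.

C (Chance): 1/2·16 + 1/2·11 = 13.5
D (Chance): 1/2·7 + 1/2·8 = 7.5
E (Min): min(9, 12, 15) = 9
B (Max): max(13.5, 7.5, 9) = 13.5
G (Min): min(1, 18) = 1
H (Min): min(18, 6, 15) = 6
I (Min): min(0, 15, 2) = 0
F (Max): max(1, 6, 0) = 6
K (Min): min(3, 14) = 3
J (Max): max(3, 15, 15) = 15
Root (Min): min(13.5, 6, 15) = 6

6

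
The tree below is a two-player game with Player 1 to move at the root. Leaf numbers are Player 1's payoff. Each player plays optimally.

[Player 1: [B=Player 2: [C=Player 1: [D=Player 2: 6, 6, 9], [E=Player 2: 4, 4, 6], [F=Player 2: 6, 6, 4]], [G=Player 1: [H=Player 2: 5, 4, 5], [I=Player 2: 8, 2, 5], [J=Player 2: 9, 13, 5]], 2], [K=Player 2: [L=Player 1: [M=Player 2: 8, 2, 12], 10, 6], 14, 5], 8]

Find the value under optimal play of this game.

D (Player 2): min(6, 6, 9) = 6
E (Player 2): min(4, 4, 6) = 4
F (Player 2): min(6, 6, 4) = 4
C (Player 1): max(6, 4, 4) = 6
H (Player 2): min(5, 4, 5) = 4
I (Player 2): min(8, 2, 5) = 2
J (Player 2): min(9, 13, 5) = 5
G (Player 1): max(4, 2, 5) = 5
B (Player 2): min(6, 5, 2) = 2
M (Player 2): min(8, 2, 12) = 2
L (Player 1): max(2, 10, 6) = 10
K (Player 2): min(10, 14, 5) = 5
Root (Player 1): max(2, 5, 8) = 8

8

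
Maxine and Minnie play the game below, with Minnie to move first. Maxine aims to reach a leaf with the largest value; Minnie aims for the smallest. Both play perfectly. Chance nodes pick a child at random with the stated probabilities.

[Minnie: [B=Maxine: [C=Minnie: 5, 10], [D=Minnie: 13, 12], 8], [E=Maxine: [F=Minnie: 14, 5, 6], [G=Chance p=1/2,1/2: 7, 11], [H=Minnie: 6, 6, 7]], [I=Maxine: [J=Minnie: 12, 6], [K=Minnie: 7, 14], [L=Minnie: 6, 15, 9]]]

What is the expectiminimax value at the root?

7

C (Minnie): min(5, 10) = 5
D (Minnie): min(13, 12) = 12
B (Maxine): max(5, 12, 8) = 12
F (Minnie): min(14, 5, 6) = 5
G (Chance): 1/2·7 + 1/2·11 = 9
H (Minnie): min(6, 6, 7) = 6
E (Maxine): max(5, 9, 6) = 9
J (Minnie): min(12, 6) = 6
K (Minnie): min(7, 14) = 7
L (Minnie): min(6, 15, 9) = 6
I (Maxine): max(6, 7, 6) = 7
Root (Minnie): min(12, 9, 7) = 7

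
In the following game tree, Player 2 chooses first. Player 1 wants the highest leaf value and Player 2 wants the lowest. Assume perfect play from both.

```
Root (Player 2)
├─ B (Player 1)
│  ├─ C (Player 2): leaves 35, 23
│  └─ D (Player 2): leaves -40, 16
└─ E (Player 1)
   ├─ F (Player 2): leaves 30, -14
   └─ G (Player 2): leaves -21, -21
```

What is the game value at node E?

-14

F: min(30, -14) = -14
G: min(-21, -21) = -21
E: max(-14, -21) = -14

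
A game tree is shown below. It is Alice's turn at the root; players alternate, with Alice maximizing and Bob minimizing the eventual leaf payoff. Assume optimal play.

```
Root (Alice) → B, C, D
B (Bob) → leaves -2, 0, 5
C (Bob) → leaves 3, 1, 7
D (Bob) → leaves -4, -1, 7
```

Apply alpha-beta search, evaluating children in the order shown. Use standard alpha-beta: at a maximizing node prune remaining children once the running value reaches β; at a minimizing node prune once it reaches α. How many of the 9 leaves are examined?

B [α=-∞,β=+∞]: v=-2
C [α=-2,β=+∞]: v=1
D [α=1,β=+∞]: v=-4 after child 1 ≤ α → α-cutoff, skip 2
Root [α=-∞,β=+∞]: v=1
Leaves evaluated: 7 of 9.

7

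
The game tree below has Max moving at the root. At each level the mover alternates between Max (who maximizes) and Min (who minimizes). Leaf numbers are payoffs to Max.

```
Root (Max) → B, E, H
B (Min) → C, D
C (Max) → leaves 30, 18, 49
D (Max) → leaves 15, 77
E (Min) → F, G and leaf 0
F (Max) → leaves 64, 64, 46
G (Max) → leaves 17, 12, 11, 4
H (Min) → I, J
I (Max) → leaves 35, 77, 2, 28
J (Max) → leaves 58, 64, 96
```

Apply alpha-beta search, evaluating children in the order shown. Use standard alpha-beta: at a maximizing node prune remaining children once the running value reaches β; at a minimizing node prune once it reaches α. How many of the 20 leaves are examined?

C [α=-∞,β=+∞]: v=49
D [α=-∞,β=49]: v=77
B [α=-∞,β=+∞]: v=49
F [α=49,β=+∞]: v=64
G [α=49,β=64]: v=17
E [α=49,β=+∞]: v=17 after child 2 ≤ α → α-cutoff, skip 1
I [α=49,β=+∞]: v=77
J [α=49,β=77]: v=96
H [α=49,β=+∞]: v=77
Root [α=-∞,β=+∞]: v=77
Leaves evaluated: 19 of 20.

19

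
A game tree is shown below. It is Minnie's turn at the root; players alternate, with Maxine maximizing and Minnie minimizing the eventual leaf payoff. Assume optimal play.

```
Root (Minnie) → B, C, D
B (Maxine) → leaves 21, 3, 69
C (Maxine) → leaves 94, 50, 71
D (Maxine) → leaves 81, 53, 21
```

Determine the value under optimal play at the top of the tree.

69

B (Maxine): max(21, 3, 69) = 69
C (Maxine): max(94, 50, 71) = 94
D (Maxine): max(81, 53, 21) = 81
Root (Minnie): min(69, 94, 81) = 69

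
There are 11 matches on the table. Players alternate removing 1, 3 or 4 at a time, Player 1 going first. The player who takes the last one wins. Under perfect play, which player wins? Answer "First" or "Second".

First

Positions where the player to move wins (W) vs loses (L):
i:   0  1  2  3  4  5  6  7  8  9 10 11
     L  W  L  W  W  W  W  L  W  L  W  W
Position 11 is W, so the first player wins.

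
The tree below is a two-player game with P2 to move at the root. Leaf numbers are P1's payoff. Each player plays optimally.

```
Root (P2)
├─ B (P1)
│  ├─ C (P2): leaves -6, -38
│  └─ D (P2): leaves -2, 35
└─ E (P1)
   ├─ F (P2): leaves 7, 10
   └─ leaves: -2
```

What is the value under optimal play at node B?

-2

C: min(-6, -38) = -38
D: min(-2, 35) = -2
B: max(-38, -2) = -2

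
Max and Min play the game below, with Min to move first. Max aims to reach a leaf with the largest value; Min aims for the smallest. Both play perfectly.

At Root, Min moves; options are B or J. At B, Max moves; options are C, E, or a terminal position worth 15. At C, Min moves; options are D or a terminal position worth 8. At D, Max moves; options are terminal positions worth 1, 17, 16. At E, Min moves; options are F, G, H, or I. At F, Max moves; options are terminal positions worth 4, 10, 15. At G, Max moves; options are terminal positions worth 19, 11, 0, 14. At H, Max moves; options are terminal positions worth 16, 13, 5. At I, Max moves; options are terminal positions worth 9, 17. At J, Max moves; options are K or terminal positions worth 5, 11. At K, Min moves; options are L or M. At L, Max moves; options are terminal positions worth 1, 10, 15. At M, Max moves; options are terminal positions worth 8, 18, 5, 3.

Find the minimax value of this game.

15

D (Max): max(1, 17, 16) = 17
C (Min): min(17, 8) = 8
F (Max): max(4, 10, 15) = 15
G (Max): max(19, 11, 0, 14) = 19
H (Max): max(16, 13, 5) = 16
I (Max): max(9, 17) = 17
E (Min): min(15, 19, 16, 17) = 15
B (Max): max(8, 15, 15) = 15
L (Max): max(1, 10, 15) = 15
M (Max): max(8, 18, 5, 3) = 18
K (Min): min(15, 18) = 15
J (Max): max(15, 5, 11) = 15
Root (Min): min(15, 15) = 15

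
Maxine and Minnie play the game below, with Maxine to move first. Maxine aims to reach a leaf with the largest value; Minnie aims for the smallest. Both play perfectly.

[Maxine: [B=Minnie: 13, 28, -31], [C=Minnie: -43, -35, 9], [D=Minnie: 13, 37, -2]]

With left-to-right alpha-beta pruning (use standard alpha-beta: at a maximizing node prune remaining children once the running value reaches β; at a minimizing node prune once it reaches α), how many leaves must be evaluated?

7

B [α=-∞,β=+∞]: v=-31
C [α=-31,β=+∞]: v=-43 after child 1 ≤ α → α-cutoff, skip 2
D [α=-31,β=+∞]: v=-2
Root [α=-∞,β=+∞]: v=-2
Leaves evaluated: 7 of 9.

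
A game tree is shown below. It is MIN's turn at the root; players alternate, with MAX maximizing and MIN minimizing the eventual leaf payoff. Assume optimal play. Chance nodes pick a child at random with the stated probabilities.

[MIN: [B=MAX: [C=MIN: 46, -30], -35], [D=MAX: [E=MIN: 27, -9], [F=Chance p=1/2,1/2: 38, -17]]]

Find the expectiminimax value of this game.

C (MIN): min(46, -30) = -30
B (MAX): max(-30, -35) = -30
E (MIN): min(27, -9) = -9
F (Chance): 1/2·38 + 1/2·-17 = 10.5
D (MAX): max(-9, 10.5) = 10.5
Root (MIN): min(-30, 10.5) = -30

-30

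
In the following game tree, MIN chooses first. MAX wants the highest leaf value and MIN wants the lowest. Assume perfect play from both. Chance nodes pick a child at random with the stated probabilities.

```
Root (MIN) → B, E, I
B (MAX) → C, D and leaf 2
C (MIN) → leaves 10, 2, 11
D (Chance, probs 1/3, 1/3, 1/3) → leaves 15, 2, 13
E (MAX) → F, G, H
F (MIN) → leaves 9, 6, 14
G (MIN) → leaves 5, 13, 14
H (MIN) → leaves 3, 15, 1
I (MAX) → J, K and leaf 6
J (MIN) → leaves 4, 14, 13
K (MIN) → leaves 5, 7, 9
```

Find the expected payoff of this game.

6

C (MIN): min(10, 2, 11) = 2
D (Chance): 1/3·15 + 1/3·2 + 1/3·13 = 10
B (MAX): max(2, 10, 2) = 10
F (MIN): min(9, 6, 14) = 6
G (MIN): min(5, 13, 14) = 5
H (MIN): min(3, 15, 1) = 1
E (MAX): max(6, 5, 1) = 6
J (MIN): min(4, 14, 13) = 4
K (MIN): min(5, 7, 9) = 5
I (MAX): max(4, 5, 6) = 6
Root (MIN): min(10, 6, 6) = 6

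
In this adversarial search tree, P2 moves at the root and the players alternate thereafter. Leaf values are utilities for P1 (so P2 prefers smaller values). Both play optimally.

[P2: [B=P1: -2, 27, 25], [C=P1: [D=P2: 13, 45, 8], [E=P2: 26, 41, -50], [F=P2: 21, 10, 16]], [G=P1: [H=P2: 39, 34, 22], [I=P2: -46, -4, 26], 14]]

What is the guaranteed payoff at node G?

22

H: min(39, 34, 22) = 22
I: min(-46, -4, 26) = -46
G: max(22, -46, 14) = 22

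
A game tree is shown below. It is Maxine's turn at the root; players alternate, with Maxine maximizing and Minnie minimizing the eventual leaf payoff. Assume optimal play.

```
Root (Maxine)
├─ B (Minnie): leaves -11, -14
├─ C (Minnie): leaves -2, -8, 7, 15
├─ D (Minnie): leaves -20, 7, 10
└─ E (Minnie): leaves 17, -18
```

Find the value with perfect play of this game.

B (Minnie): min(-11, -14) = -14
C (Minnie): min(-2, -8, 7, 15) = -8
D (Minnie): min(-20, 7, 10) = -20
E (Minnie): min(17, -18) = -18
Root (Maxine): max(-14, -8, -20, -18) = -8

-8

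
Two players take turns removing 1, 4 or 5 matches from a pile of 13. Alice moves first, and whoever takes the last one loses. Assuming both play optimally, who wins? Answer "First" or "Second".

Mark each pile size as W (mover wins) or L (mover loses):
i:   0  1  2  3  4  5  6  7  8  9 10 11 12 13
     W  L  W  L  W  W  W  W  W  L  W  L  W  W
Position 13 is W, so the first player wins.

First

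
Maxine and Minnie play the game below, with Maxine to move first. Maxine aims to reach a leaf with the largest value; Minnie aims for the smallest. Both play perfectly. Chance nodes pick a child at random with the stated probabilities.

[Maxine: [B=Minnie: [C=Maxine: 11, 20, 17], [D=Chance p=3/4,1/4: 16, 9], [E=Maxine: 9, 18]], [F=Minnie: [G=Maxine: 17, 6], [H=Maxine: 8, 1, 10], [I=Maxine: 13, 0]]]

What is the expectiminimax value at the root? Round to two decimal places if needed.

C (Maxine): max(11, 20, 17) = 20
D (Chance): 3/4·16 + 1/4·9 = 14.25
E (Maxine): max(9, 18) = 18
B (Minnie): min(20, 14.25, 18) = 14.25
G (Maxine): max(17, 6) = 17
H (Maxine): max(8, 1, 10) = 10
I (Maxine): max(13, 0) = 13
F (Minnie): min(17, 10, 13) = 10
Root (Maxine): max(14.25, 10) = 14.25

14.25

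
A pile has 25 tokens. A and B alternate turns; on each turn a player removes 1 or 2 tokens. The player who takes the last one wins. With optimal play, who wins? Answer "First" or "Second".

Positions where the player to move wins (W) vs loses (L):
i:   0  1  2  3  4  5  6  7  8  9 10 11 12 13 14 15 16 17 18 19 20 21 22 23 24 25
     L  W  W  L  W  W  L  W  W  L  W  W  L  W  W  L  W  W  L  W  W  L  W  W  L  W
Position 25 is W, so the first player wins.

First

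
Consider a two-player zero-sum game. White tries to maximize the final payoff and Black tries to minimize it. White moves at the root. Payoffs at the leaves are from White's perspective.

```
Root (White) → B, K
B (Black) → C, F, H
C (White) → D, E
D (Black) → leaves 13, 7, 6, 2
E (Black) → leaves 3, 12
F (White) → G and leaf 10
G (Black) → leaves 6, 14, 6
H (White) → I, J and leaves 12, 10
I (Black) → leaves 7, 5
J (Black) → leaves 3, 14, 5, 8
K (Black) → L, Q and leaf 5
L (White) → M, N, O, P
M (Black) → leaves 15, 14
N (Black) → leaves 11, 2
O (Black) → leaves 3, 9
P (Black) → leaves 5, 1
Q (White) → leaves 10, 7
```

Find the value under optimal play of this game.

D (Black): min(13, 7, 6, 2) = 2
E (Black): min(3, 12) = 3
C (White): max(2, 3) = 3
G (Black): min(6, 14, 6) = 6
F (White): max(6, 10) = 10
I (Black): min(7, 5) = 5
J (Black): min(3, 14, 5, 8) = 3
H (White): max(5, 3, 12, 10) = 12
B (Black): min(3, 10, 12) = 3
M (Black): min(15, 14) = 14
N (Black): min(11, 2) = 2
O (Black): min(3, 9) = 3
P (Black): min(5, 1) = 1
L (White): max(14, 2, 3, 1) = 14
Q (White): max(10, 7) = 10
K (Black): min(14, 10, 5) = 5
Root (White): max(3, 5) = 5

5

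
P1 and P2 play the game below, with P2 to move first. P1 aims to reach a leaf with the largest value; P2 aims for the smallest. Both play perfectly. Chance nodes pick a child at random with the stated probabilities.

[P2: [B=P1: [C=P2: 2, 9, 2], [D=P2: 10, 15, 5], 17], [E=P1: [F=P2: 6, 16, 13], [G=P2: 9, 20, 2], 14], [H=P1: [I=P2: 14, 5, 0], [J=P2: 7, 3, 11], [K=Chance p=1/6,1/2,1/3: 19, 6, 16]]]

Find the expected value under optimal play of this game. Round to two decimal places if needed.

11.5

C (P2): min(2, 9, 2) = 2
D (P2): min(10, 15, 5) = 5
B (P1): max(2, 5, 17) = 17
F (P2): min(6, 16, 13) = 6
G (P2): min(9, 20, 2) = 2
E (P1): max(6, 2, 14) = 14
I (P2): min(14, 5, 0) = 0
J (P2): min(7, 3, 11) = 3
K (Chance): 1/6·19 + 1/2·6 + 1/3·16 = 11.5
H (P1): max(0, 3, 11.5) = 11.5
Root (P2): min(17, 14, 11.5) = 11.5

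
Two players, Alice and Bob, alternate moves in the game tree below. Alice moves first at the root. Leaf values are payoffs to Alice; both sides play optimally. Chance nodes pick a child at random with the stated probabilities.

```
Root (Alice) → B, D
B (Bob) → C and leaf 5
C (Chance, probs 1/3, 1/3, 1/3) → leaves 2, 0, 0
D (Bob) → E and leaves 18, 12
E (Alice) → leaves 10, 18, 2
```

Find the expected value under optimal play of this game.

C (Chance): 1/3·2 + 1/3·0 + 1/3·0 = 0.67
B (Bob): min(0.67, 5) = 0.67
E (Alice): max(10, 18, 2) = 18
D (Bob): min(18, 18, 12) = 12
Root (Alice): max(0.67, 12) = 12

12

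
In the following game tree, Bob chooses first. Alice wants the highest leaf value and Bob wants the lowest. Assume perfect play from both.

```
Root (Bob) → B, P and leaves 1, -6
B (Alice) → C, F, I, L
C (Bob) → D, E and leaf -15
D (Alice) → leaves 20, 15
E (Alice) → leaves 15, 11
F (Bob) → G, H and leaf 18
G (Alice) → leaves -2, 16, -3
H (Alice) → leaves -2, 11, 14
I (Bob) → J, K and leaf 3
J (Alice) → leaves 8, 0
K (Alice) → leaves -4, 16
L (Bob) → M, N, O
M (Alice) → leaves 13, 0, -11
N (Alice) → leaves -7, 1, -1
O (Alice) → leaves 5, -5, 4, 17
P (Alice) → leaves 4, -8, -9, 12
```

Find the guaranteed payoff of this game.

-6

D (Alice): max(20, 15) = 20
E (Alice): max(15, 11) = 15
C (Bob): min(20, 15, -15) = -15
G (Alice): max(-2, 16, -3) = 16
H (Alice): max(-2, 11, 14) = 14
F (Bob): min(16, 14, 18) = 14
J (Alice): max(8, 0) = 8
K (Alice): max(-4, 16) = 16
I (Bob): min(8, 16, 3) = 3
M (Alice): max(13, 0, -11) = 13
N (Alice): max(-7, 1, -1) = 1
O (Alice): max(5, -5, 4, 17) = 17
L (Bob): min(13, 1, 17) = 1
B (Alice): max(-15, 14, 3, 1) = 14
P (Alice): max(4, -8, -9, 12) = 12
Root (Bob): min(14, 12, 1, -6) = -6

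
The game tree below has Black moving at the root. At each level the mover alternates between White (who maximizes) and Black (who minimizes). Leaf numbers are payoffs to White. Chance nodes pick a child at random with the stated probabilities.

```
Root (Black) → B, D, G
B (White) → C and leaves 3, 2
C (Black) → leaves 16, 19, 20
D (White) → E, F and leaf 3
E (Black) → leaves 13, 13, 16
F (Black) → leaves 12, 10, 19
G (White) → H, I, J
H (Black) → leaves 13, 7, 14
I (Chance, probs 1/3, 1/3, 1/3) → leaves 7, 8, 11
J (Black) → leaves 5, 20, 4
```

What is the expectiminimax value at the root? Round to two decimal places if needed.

8.67

C (Black): min(16, 19, 20) = 16
B (White): max(16, 3, 2) = 16
E (Black): min(13, 13, 16) = 13
F (Black): min(12, 10, 19) = 10
D (White): max(13, 10, 3) = 13
H (Black): min(13, 7, 14) = 7
I (Chance): 1/3·7 + 1/3·8 + 1/3·11 = 8.67
J (Black): min(5, 20, 4) = 4
G (White): max(7, 8.67, 4) = 8.67
Root (Black): min(16, 13, 8.67) = 8.67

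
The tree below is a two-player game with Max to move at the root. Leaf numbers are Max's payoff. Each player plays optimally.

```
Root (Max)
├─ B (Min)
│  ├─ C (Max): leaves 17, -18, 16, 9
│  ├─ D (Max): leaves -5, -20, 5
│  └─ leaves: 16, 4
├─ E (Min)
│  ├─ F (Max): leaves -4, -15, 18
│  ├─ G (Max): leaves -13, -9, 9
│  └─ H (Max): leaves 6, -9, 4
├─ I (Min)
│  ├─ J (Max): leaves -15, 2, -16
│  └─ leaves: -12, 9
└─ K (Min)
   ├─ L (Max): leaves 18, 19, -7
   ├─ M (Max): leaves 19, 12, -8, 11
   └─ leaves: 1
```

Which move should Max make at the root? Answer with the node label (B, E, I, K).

C (Max): max(17, -18, 16, 9) = 17
D (Max): max(-5, -20, 5) = 5
B (Min): min(17, 5, 16, 4) = 4
F (Max): max(-4, -15, 18) = 18
G (Max): max(-13, -9, 9) = 9
H (Max): max(6, -9, 4) = 6
E (Min): min(18, 9, 6) = 6
J (Max): max(-15, 2, -16) = 2
I (Min): min(2, -12, 9) = -12
L (Max): max(18, 19, -7) = 19
M (Max): max(19, 12, -8, 11) = 19
K (Min): min(19, 19, 1) = 1
Root (Max): max(4, 6, -12, 1) = 6
Max picks the child with the highest value: E (value 6).

E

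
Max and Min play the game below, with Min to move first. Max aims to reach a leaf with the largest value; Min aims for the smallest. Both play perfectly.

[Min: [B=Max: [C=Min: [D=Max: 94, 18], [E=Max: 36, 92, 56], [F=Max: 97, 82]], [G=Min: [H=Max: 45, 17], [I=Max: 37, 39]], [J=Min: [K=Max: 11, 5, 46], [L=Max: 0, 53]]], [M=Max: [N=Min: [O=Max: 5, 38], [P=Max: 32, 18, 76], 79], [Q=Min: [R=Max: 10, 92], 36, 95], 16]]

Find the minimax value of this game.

38

D (Max): max(94, 18) = 94
E (Max): max(36, 92, 56) = 92
F (Max): max(97, 82) = 97
C (Min): min(94, 92, 97) = 92
H (Max): max(45, 17) = 45
I (Max): max(37, 39) = 39
G (Min): min(45, 39) = 39
K (Max): max(11, 5, 46) = 46
L (Max): max(0, 53) = 53
J (Min): min(46, 53) = 46
B (Max): max(92, 39, 46) = 92
O (Max): max(5, 38) = 38
P (Max): max(32, 18, 76) = 76
N (Min): min(38, 76, 79) = 38
R (Max): max(10, 92) = 92
Q (Min): min(92, 36, 95) = 36
M (Max): max(38, 36, 16) = 38
Root (Min): min(92, 38) = 38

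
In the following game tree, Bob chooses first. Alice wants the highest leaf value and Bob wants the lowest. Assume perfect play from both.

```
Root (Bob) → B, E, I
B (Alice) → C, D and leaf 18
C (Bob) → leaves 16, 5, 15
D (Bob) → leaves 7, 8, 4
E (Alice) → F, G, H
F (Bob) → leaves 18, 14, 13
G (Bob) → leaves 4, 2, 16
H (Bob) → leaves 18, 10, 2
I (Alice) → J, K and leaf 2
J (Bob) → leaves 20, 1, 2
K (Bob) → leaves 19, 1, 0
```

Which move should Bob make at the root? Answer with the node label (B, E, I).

C (Bob): min(16, 5, 15) = 5
D (Bob): min(7, 8, 4) = 4
B (Alice): max(5, 4, 18) = 18
F (Bob): min(18, 14, 13) = 13
G (Bob): min(4, 2, 16) = 2
H (Bob): min(18, 10, 2) = 2
E (Alice): max(13, 2, 2) = 13
J (Bob): min(20, 1, 2) = 1
K (Bob): min(19, 1, 0) = 0
I (Alice): max(1, 0, 2) = 2
Root (Bob): min(18, 13, 2) = 2
Bob picks the child with the lowest value: I (value 2).

I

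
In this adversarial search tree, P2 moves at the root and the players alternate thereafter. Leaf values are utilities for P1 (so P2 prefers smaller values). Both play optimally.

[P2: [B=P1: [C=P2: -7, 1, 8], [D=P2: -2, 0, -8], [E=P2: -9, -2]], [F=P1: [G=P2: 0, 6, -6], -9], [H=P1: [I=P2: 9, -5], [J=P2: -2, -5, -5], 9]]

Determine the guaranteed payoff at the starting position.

-7

C (P2): min(-7, 1, 8) = -7
D (P2): min(-2, 0, -8) = -8
E (P2): min(-9, -2) = -9
B (P1): max(-7, -8, -9) = -7
G (P2): min(0, 6, -6) = -6
F (P1): max(-6, -9) = -6
I (P2): min(9, -5) = -5
J (P2): min(-2, -5, -5) = -5
H (P1): max(-5, -5, 9) = 9
Root (P2): min(-7, -6, 9) = -7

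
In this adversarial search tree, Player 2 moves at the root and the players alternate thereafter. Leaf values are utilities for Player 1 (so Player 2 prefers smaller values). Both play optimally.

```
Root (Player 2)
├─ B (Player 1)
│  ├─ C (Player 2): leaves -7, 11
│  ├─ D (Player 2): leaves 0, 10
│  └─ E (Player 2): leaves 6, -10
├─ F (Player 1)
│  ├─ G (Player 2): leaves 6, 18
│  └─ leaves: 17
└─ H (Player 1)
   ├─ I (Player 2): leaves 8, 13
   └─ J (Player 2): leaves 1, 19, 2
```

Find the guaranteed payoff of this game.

C (Player 2): min(-7, 11) = -7
D (Player 2): min(0, 10) = 0
E (Player 2): min(6, -10) = -10
B (Player 1): max(-7, 0, -10) = 0
G (Player 2): min(6, 18) = 6
F (Player 1): max(6, 17) = 17
I (Player 2): min(8, 13) = 8
J (Player 2): min(1, 19, 2) = 1
H (Player 1): max(8, 1) = 8
Root (Player 2): min(0, 17, 8) = 0

0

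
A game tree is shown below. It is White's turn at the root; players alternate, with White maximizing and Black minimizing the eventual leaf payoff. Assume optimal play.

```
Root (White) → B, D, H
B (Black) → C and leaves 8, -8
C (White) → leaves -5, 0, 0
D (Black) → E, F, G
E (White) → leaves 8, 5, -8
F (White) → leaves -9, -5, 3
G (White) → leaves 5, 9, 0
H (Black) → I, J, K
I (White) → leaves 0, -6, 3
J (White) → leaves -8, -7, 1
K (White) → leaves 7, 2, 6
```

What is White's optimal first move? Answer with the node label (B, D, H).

D

C (White): max(-5, 0, 0) = 0
B (Black): min(0, 8, -8) = -8
E (White): max(8, 5, -8) = 8
F (White): max(-9, -5, 3) = 3
G (White): max(5, 9, 0) = 9
D (Black): min(8, 3, 9) = 3
I (White): max(0, -6, 3) = 3
J (White): max(-8, -7, 1) = 1
K (White): max(7, 2, 6) = 7
H (Black): min(3, 1, 7) = 1
Root (White): max(-8, 3, 1) = 3
White picks the child with the highest value: D (value 3).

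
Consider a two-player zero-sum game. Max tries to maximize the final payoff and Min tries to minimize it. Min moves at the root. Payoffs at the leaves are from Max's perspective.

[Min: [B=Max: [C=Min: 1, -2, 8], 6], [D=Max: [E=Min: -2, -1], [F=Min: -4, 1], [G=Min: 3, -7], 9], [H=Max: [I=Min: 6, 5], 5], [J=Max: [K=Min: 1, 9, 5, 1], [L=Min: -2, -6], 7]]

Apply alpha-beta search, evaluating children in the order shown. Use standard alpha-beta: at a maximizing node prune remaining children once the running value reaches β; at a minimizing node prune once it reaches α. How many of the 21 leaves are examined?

C [α=-∞,β=+∞]: v=-2
B [α=-∞,β=+∞]: v=6
E [α=-∞,β=6]: v=-2
F [α=-2,β=6]: v=-4 after child 1 ≤ α → α-cutoff, skip 1
G [α=-2,β=6]: v=-7
D [α=-∞,β=6]: v=9
I [α=-∞,β=6]: v=5
H [α=-∞,β=6]: v=5
K [α=-∞,β=5]: v=1
L [α=1,β=5]: v=-2 after child 1 ≤ α → α-cutoff, skip 1
J [α=-∞,β=5]: v=7
Root [α=-∞,β=+∞]: v=5
Leaves evaluated: 19 of 21.

19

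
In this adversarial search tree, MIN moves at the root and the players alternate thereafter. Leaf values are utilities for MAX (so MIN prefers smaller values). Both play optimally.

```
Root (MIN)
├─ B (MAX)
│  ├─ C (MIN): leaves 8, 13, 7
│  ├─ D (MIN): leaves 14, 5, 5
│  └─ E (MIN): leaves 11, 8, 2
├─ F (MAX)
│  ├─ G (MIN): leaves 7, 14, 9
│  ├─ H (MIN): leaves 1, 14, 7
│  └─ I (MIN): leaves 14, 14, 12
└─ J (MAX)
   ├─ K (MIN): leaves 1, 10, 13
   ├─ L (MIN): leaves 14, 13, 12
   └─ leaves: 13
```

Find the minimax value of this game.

7

C (MIN): min(8, 13, 7) = 7
D (MIN): min(14, 5, 5) = 5
E (MIN): min(11, 8, 2) = 2
B (MAX): max(7, 5, 2) = 7
G (MIN): min(7, 14, 9) = 7
H (MIN): min(1, 14, 7) = 1
I (MIN): min(14, 14, 12) = 12
F (MAX): max(7, 1, 12) = 12
K (MIN): min(1, 10, 13) = 1
L (MIN): min(14, 13, 12) = 12
J (MAX): max(1, 12, 13) = 13
Root (MIN): min(7, 12, 13) = 7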